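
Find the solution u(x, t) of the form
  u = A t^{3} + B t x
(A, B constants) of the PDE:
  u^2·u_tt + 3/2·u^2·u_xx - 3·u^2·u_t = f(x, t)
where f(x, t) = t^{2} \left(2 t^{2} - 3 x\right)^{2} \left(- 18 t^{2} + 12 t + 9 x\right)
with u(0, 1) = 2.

Substitute the ansatz u = A t^{3} + B t x into the left-hand side.
Derivatives of the ansatz:
  u_tt = 6 A t
  u_xx = 0
  u_t = 3 A t^{2} + B x
Term by term:
  u^2·u_tt = 6 A^{3} t^{7} + 12 A^{2} B t^{5} x + 6 A B^{2} t^{3} x^{2}
  3/2·u^2·u_xx = 0
  -3·u^2·u_t = - 9 A^{3} t^{8} - 21 A^{2} B t^{6} x - 15 A B^{2} t^{4} x^{2} - 3 B^{3} t^{2} x^{3}
So the left-hand side equals
  - 9 A^{3} t^{8} + 6 A^{3} t^{7} - 21 A^{2} B t^{6} x + 12 A^{2} B t^{5} x - 15 A B^{2} t^{4} x^{2} + 6 A B^{2} t^{3} x^{2} - 3 B^{3} t^{2} x^{3}
This must equal f(x, t) identically; expanded, f = - 72 t^{8} + 48 t^{7} + 252 t^{6} x - 144 t^{5} x - 270 t^{4} x^{2} + 108 t^{3} x^{2} + 81 t^{2} x^{3}.
Matching coefficients of the independent functions:
  [t^{7}]:  6 A^{3} = 48
  [t^{8}]:  - 9 A^{3} = -72
  [t^{2} x^{3}]:  - 3 B^{3} = 81
  [t^{3} x^{2}]:  6 A B^{2} = 108
  [t^{4} x^{2}]:  - 15 A B^{2} = -270
  [t^{5} x]:  12 A^{2} B = -144
  [t^{6} x]:  - 21 A^{2} B = 252
Solving: A = 2, B = -3.
Check against the point condition:
  u(0, 1) = 2  ⟹  A = 2  ✓
Hence u(x, t) = 2 t^{3} - 3 t x.

Answer: u(x, t) = 2 t^{3} - 3 t x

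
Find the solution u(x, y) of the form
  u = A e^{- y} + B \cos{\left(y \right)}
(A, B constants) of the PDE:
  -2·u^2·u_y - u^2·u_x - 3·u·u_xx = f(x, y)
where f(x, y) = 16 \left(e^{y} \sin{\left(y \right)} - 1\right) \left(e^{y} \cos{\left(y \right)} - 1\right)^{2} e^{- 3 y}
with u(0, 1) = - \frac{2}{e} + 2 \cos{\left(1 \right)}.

Substitute the ansatz u = A e^{- y} + B \cos{\left(y \right)} into the left-hand side.
Derivatives of the ansatz:
  u_y = - A e^{- y} - B \sin{\left(y \right)}
  u_x = 0
  u_xx = 0
Term by term:
  -2·u^2·u_y = 2 A^{3} e^{- 3 y} + 2 A^{2} B e^{- 2 y} \sin{\left(y \right)} + 4 A^{2} B e^{- 2 y} \cos{\left(y \right)} + 4 A B^{2} e^{- y} \sin{\left(y \right)} \cos{\left(y \right)} + 2 A B^{2} e^{- y} \cos^{2}{\left(y \right)} + 2 B^{3} \sin{\left(y \right)} \cos^{2}{\left(y \right)}
  -u^2·u_x = 0
  -3·u·u_xx = 0
So the left-hand side equals
  2 A^{3} e^{- 3 y} + 2 A^{2} B e^{- 2 y} \sin{\left(y \right)} + 4 A^{2} B e^{- 2 y} \cos{\left(y \right)} + 4 A B^{2} e^{- y} \sin{\left(y \right)} \cos{\left(y \right)} + 2 A B^{2} e^{- y} \cos^{2}{\left(y \right)} + 2 B^{3} \sin{\left(y \right)} \cos^{2}{\left(y \right)}
This must equal f(x, y) identically; expanded, f = 16 \sin{\left(y \right)} \cos^{2}{\left(y \right)} - 32 e^{- y} \sin{\left(y \right)} \cos{\left(y \right)} - 16 e^{- y} \cos^{2}{\left(y \right)} + 16 e^{- 2 y} \sin{\left(y \right)} + 32 e^{- 2 y} \cos{\left(y \right)} - 16 e^{- 3 y}.
Matching coefficients of the independent functions:
  [e^{- 2 y} \sin{\left(y \right)}]:  2 A^{2} B = 16
  [e^{- 2 y} \cos{\left(y \right)}]:  4 A^{2} B = 32
  [e^{- y} \cos^{2}{\left(y \right)}]:  2 A B^{2} = -16
  [\sin{\left(y \right)} \cos^{2}{\left(y \right)}]:  2 B^{3} = 16
  [e^{- y} \sin{\left(y \right)} \cos{\left(y \right)}]:  4 A B^{2} = -32
  [e^{- 3 y}]:  2 A^{3} = -16
Solving: A = -2, B = 2.
Check against the point condition:
  u(0, 1) = - \frac{2}{e} + 2 \cos{\left(1 \right)}  ⟹  \frac{A}{e} + B \cos{\left(1 \right)} = - \frac{2}{e} + 2 \cos{\left(1 \right)}  ✓
Hence u(x, y) = 2 \cos{\left(y \right)} - 2 e^{- y}.

Answer: u(x, y) = 2 \cos{\left(y \right)} - 2 e^{- y}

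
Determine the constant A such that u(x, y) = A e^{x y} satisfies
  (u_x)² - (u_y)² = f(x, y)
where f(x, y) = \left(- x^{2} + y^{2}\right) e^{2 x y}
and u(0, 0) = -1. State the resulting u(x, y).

Substitute the ansatz u = A e^{x y} into the left-hand side.
Derivatives of the ansatz:
  u_x = A y e^{x y}
  u_y = A x e^{x y}
Term by term:
  (u_x)² = A^{2} y^{2} e^{2 x y}
  -(u_y)² = - A^{2} x^{2} e^{2 x y}
So the left-hand side equals
  - A^{2} x^{2} e^{2 x y} + A^{2} y^{2} e^{2 x y}
This must equal f(x, y) identically; expanded, f = - x^{2} e^{2 x y} + y^{2} e^{2 x y}.
Matching coefficients of the independent functions:
  [x^{2} e^{2 x y}]:  - A^{2} = -1
  [y^{2} e^{2 x y}]:  A^{2} = 1
These equations allow (A) = (-1) or (1).
Impose the point condition(s):
  u(0, 0) = -1  ⟹  A = -1
Only A = -1 satisfies everything.
Hence u(x, y) = - e^{x y}.

Answer: u(x, y) = - e^{x y}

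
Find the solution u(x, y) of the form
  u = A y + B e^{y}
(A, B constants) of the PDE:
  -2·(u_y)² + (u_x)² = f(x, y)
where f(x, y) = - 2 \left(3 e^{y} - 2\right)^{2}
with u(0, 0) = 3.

Substitute the ansatz u = A y + B e^{y} into the left-hand side.
Derivatives of the ansatz:
  u_y = A + B e^{y}
  u_x = 0
Term by term:
  -2·(u_y)² = - 2 A^{2} - 4 A B e^{y} - 2 B^{2} e^{2 y}
  (u_x)² = 0
So the left-hand side equals
  - 2 A^{2} - 4 A B e^{y} - 2 B^{2} e^{2 y}
This must equal f(x, y) identically; expanded, f = - 18 e^{2 y} + 24 e^{y} - 8.
Matching coefficients of the independent functions:
  [constant term]:  - 2 A^{2} = -8
  [e^{y}]:  - 4 A B = 24
  [e^{2 y}]:  - 2 B^{2} = -18
These equations allow (A, B) = (-2, 3) or (2, -3).
Impose the point condition(s):
  u(0, 0) = 3  ⟹  B = 3
Only A = -2, B = 3 satisfies everything.
Hence u(x, y) = - 2 y + 3 e^{y}.

Answer: u(x, y) = - 2 y + 3 e^{y}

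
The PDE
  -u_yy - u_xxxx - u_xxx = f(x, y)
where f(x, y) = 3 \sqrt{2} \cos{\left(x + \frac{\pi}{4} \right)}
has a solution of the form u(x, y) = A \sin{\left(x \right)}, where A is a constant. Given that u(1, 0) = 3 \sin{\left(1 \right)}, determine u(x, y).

Substitute the ansatz u = A \sin{\left(x \right)} into the left-hand side.
Derivatives of the ansatz:
  u_yy = 0
  u_xxxx = A \sin{\left(x \right)}
  u_xxx = - A \cos{\left(x \right)}
Term by term:
  -u_yy = 0
  -u_xxxx = - A \sin{\left(x \right)}
  -u_xxx = A \cos{\left(x \right)}
So the left-hand side equals
  - A \sin{\left(x \right)} + A \cos{\left(x \right)}
This must equal f(x, y) identically; expanded, f = - 3 \sin{\left(x \right)} + 3 \cos{\left(x \right)}.
Matching coefficients of the independent functions:
  [\sin{\left(x \right)}]:  - A = -3
  [\cos{\left(x \right)}]:  A = 3
Solving: A = 3.
Check against the point condition:
  u(1, 0) = 3 \sin{\left(1 \right)}  ⟹  A \sin{\left(1 \right)} = 3 \sin{\left(1 \right)}  ✓
Hence u(x, y) = 3 \sin{\left(x \right)}.

Answer: u(x, y) = 3 \sin{\left(x \right)}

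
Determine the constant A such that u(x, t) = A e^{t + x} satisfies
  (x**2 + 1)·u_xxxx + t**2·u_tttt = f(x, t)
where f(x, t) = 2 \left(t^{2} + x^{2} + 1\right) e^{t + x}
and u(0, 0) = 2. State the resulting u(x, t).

Answer: u(x, t) = 2 e^{t + x}

Derivation:
Substitute the ansatz u = A e^{t + x} into the left-hand side.
Derivatives of the ansatz:
  u_xxxx = A e^{t} e^{x}
  u_tttt = A e^{t} e^{x}
Term by term:
  (x**2 + 1)·u_xxxx = A x^{2} e^{t} e^{x} + A e^{t} e^{x}
  t**2·u_tttt = A t^{2} e^{t} e^{x}
So the left-hand side equals
  A t^{2} e^{t} e^{x} + A x^{2} e^{t} e^{x} + A e^{t} e^{x}
This must equal f(x, t) identically; expanded, f = 2 t^{2} e^{t} e^{x} + 2 x^{2} e^{t} e^{x} + 2 e^{t} e^{x}.
Matching coefficients of the independent functions:
  [e^{t} e^{x}, t^{2} e^{t} e^{x}, x^{2} e^{t} e^{x}]:  A = 2
Solving: A = 2.
Check against the point condition:
  u(0, 0) = 2  ⟹  A = 2  ✓
Hence u(x, t) = 2 e^{t + x}.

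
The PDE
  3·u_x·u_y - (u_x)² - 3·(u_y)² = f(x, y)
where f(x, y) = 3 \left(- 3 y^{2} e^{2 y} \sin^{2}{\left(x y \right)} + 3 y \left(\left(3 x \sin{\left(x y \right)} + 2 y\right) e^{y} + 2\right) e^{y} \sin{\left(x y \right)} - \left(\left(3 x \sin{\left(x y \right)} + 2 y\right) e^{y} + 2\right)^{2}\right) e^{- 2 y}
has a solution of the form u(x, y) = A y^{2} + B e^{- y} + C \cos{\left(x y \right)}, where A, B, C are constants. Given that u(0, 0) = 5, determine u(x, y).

Substitute the ansatz u = A y^{2} + B e^{- y} + C \cos{\left(x y \right)} into the left-hand side.
Derivatives of the ansatz:
  u_x = - C y \sin{\left(x y \right)}
  u_y = 2 A y - B e^{- y} - C x \sin{\left(x y \right)}
Term by term:
  3·u_x·u_y = - 6 A C y^{2} \sin{\left(x y \right)} + 3 B C y e^{- y} \sin{\left(x y \right)} + 3 C^{2} x y \sin^{2}{\left(x y \right)}
  -(u_x)² = - C^{2} y^{2} \sin^{2}{\left(x y \right)}
  -3·(u_y)² = - 12 A^{2} y^{2} + 12 A B y e^{- y} + 12 A C x y \sin{\left(x y \right)} - 3 B^{2} e^{- 2 y} - 6 B C x e^{- y} \sin{\left(x y \right)} - 3 C^{2} x^{2} \sin^{2}{\left(x y \right)}
So the left-hand side equals
  - 12 A^{2} y^{2} + 12 A B y e^{- y} + 12 A C x y \sin{\left(x y \right)} - 6 A C y^{2} \sin{\left(x y \right)} - 3 B^{2} e^{- 2 y} - 6 B C x e^{- y} \sin{\left(x y \right)} + 3 B C y e^{- y} \sin{\left(x y \right)} - 3 C^{2} x^{2} \sin^{2}{\left(x y \right)} + 3 C^{2} x y \sin^{2}{\left(x y \right)} - C^{2} y^{2} \sin^{2}{\left(x y \right)}
This must equal f(x, y) identically; expanded, f = - 27 x^{2} \sin^{2}{\left(x y \right)} + 27 x y \sin^{2}{\left(x y \right)} - 36 x y \sin{\left(x y \right)} - 36 x e^{- y} \sin{\left(x y \right)} - 9 y^{2} \sin^{2}{\left(x y \right)} + 18 y^{2} \sin{\left(x y \right)} - 12 y^{2} + 18 y e^{- y} \sin{\left(x y \right)} - 24 y e^{- y} - 12 e^{- 2 y}.
Matching coefficients of the independent functions:
  [y^{2}]:  - 12 A^{2} = -12
  [x^{2} \sin^{2}{\left(x y \right)}]:  - 3 C^{2} = -27
  [y e^{- y}]:  12 A B = -24
  [y^{2} \sin{\left(x y \right)}]:  - 6 A C = 18
  [y^{2} \sin^{2}{\left(x y \right)}]:  - C^{2} = -9
  [x y \sin{\left(x y \right)}]:  12 A C = -36
  [x y \sin^{2}{\left(x y \right)}]:  3 C^{2} = 27
  [x e^{- y} \sin{\left(x y \right)}]:  - 6 B C = -36
  [y e^{- y} \sin{\left(x y \right)}]:  3 B C = 18
  [e^{- 2 y}]:  - 3 B^{2} = -12
These equations allow (A, B, C) = (-1, 2, 3) or (1, -2, -3).
Impose the point condition(s):
  u(0, 0) = 5  ⟹  B + C = 5
Only A = -1, B = 2, C = 3 satisfies everything.
Hence u(x, y) = - y^{2} + 3 \cos{\left(x y \right)} + 2 e^{- y}.

Answer: u(x, y) = - y^{2} + 3 \cos{\left(x y \right)} + 2 e^{- y}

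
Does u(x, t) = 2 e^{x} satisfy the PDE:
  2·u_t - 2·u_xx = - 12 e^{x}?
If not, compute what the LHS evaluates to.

Answer: No, the LHS evaluates to - 4 e^{x}

Derivation:
Evaluate each term of the left-hand side for u = 2 e^{x}.
Derivatives:
  u_t = 0
  u_xx = 2 e^{x}
Terms:
  2·u_t = 0
  -2·u_xx = - 4 e^{x}
Sum: LHS = - 4 e^{x}
Given right-hand side: - 12 e^{x}. Difference LHS − RHS = 8 e^{x} ≠ 0, so u is not a solution.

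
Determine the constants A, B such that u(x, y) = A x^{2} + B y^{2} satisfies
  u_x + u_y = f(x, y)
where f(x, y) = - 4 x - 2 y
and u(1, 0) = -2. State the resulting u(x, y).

Answer: u(x, y) = - 2 x^{2} - y^{2}

Derivation:
Substitute the ansatz u = A x^{2} + B y^{2} into the left-hand side.
Derivatives of the ansatz:
  u_x = 2 A x
  u_y = 2 B y
Term by term:
  u_x = 2 A x
  u_y = 2 B y
So the left-hand side equals
  2 A x + 2 B y
This must equal f(x, y) = - 4 x - 2 y identically.
Matching coefficients of the independent functions:
  [x]:  2 A = -4
  [y]:  2 B = -2
Solving: A = -2, B = -1.
Check against the point condition:
  u(1, 0) = -2  ⟹  A = -2  ✓
Hence u(x, y) = - 2 x^{2} - y^{2}.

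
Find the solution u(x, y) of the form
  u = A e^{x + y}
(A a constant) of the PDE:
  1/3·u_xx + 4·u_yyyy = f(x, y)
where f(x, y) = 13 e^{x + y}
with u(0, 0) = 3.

Substitute the ansatz u = A e^{x + y} into the left-hand side.
Derivatives of the ansatz:
  u_xx = A e^{x} e^{y}
  u_yyyy = A e^{x} e^{y}
Term by term:
  1/3·u_xx = \frac{A e^{x} e^{y}}{3}
  4·u_yyyy = 4 A e^{x} e^{y}
So the left-hand side equals
  \frac{13 A e^{x} e^{y}}{3}
This must equal f(x, y) identically; expanded, f = 13 e^{x} e^{y}.
Matching coefficients of the independent functions:
  [e^{x} e^{y}]:  \frac{13 A}{3} = 13
Solving: A = 3.
Check against the point condition:
  u(0, 0) = 3  ⟹  A = 3  ✓
Hence u(x, y) = 3 e^{x + y}.

Answer: u(x, y) = 3 e^{x + y}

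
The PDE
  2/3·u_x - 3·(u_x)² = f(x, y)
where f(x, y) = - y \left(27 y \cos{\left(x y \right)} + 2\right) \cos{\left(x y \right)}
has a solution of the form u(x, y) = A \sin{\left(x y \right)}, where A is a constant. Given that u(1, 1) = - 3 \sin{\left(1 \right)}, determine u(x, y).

Substitute the ansatz u = A \sin{\left(x y \right)} into the left-hand side.
Derivatives of the ansatz:
  u_x = A y \cos{\left(x y \right)}
Term by term:
  2/3·u_x = \frac{2 A y \cos{\left(x y \right)}}{3}
  -3·(u_x)² = - 3 A^{2} y^{2} \cos^{2}{\left(x y \right)}
So the left-hand side equals
  - 3 A^{2} y^{2} \cos^{2}{\left(x y \right)} + \frac{2 A y \cos{\left(x y \right)}}{3}
This must equal f(x, y) identically; expanded, f = - 27 y^{2} \cos^{2}{\left(x y \right)} - 2 y \cos{\left(x y \right)}.
Matching coefficients of the independent functions:
  [y \cos{\left(x y \right)}]:  \frac{2 A}{3} = -2
  [y^{2} \cos^{2}{\left(x y \right)}]:  - 3 A^{2} = -27
Solving: A = -3.
Check against the point condition:
  u(1, 1) = - 3 \sin{\left(1 \right)}  ⟹  A \sin{\left(1 \right)} = - 3 \sin{\left(1 \right)}  ✓
Hence u(x, y) = - 3 \sin{\left(x y \right)}.

Answer: u(x, y) = - 3 \sin{\left(x y \right)}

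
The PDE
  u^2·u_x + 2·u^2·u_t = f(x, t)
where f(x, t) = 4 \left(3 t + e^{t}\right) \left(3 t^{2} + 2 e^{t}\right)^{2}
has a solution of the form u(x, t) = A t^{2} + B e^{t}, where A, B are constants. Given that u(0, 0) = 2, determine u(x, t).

Substitute the ansatz u = A t^{2} + B e^{t} into the left-hand side.
Derivatives of the ansatz:
  u_x = 0
  u_t = 2 A t + B e^{t}
Term by term:
  u^2·u_x = 0
  2·u^2·u_t = 4 A^{3} t^{5} + 2 A^{2} B t^{4} e^{t} + 8 A^{2} B t^{3} e^{t} + 4 A B^{2} t^{2} e^{2 t} + 4 A B^{2} t e^{2 t} + 2 B^{3} e^{3 t}
So the left-hand side equals
  4 A^{3} t^{5} + 2 A^{2} B t^{4} e^{t} + 8 A^{2} B t^{3} e^{t} + 4 A B^{2} t^{2} e^{2 t} + 4 A B^{2} t e^{2 t} + 2 B^{3} e^{3 t}
This must equal f(x, t) identically; expanded, f = 108 t^{5} + 36 t^{4} e^{t} + 144 t^{3} e^{t} + 48 t^{2} e^{2 t} + 48 t e^{2 t} + 16 e^{3 t}.
Matching coefficients of the independent functions:
  [t^{5}]:  4 A^{3} = 108
  [t e^{2 t}, t^{2} e^{2 t}]:  4 A B^{2} = 48
  [t^{3} e^{t}]:  8 A^{2} B = 144
  [t^{4} e^{t}]:  2 A^{2} B = 36
  [e^{3 t}]:  2 B^{3} = 16
Solving: A = 3, B = 2.
Check against the point condition:
  u(0, 0) = 2  ⟹  B = 2  ✓
Hence u(x, t) = 3 t^{2} + 2 e^{t}.

Answer: u(x, t) = 3 t^{2} + 2 e^{t}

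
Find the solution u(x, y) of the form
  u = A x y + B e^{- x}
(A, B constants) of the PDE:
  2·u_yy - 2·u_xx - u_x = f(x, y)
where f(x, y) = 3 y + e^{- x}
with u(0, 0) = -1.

Substitute the ansatz u = A x y + B e^{- x} into the left-hand side.
Derivatives of the ansatz:
  u_yy = 0
  u_xx = B e^{- x}
  u_x = A y - B e^{- x}
Term by term:
  2·u_yy = 0
  -2·u_xx = - 2 B e^{- x}
  -u_x = - A y + B e^{- x}
So the left-hand side equals
  - A y - B e^{- x}
This must equal f(x, y) = 3 y + e^{- x} identically.
Matching coefficients of the independent functions:
  [y]:  - A = 3
  [e^{- x}]:  - B = 1
Solving: A = -3, B = -1.
Check against the point condition:
  u(0, 0) = -1  ⟹  B = -1  ✓
Hence u(x, y) = - 3 x y - e^{- x}.

Answer: u(x, y) = - 3 x y - e^{- x}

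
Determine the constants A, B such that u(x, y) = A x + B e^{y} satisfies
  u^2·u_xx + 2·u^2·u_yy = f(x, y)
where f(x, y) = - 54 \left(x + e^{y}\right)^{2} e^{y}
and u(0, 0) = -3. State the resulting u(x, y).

Substitute the ansatz u = A x + B e^{y} into the left-hand side.
Derivatives of the ansatz:
  u_xx = 0
  u_yy = B e^{y}
Term by term:
  u^2·u_xx = 0
  2·u^2·u_yy = 2 A^{2} B x^{2} e^{y} + 4 A B^{2} x e^{2 y} + 2 B^{3} e^{3 y}
So the left-hand side equals
  2 A^{2} B x^{2} e^{y} + 4 A B^{2} x e^{2 y} + 2 B^{3} e^{3 y}
This must equal f(x, y) identically; expanded, f = - 54 x^{2} e^{y} - 108 x e^{2 y} - 54 e^{3 y}.
Matching coefficients of the independent functions:
  [x e^{2 y}]:  4 A B^{2} = -108
  [x^{2} e^{y}]:  2 A^{2} B = -54
  [e^{3 y}]:  2 B^{3} = -54
Solving: A = -3, B = -3.
Check against the point condition:
  u(0, 0) = -3  ⟹  B = -3  ✓
Hence u(x, y) = - 3 x - 3 e^{y}.

Answer: u(x, y) = - 3 x - 3 e^{y}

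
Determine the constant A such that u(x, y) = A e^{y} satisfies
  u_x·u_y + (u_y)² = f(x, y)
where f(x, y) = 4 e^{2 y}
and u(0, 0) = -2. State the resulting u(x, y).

Answer: u(x, y) = - 2 e^{y}

Derivation:
Substitute the ansatz u = A e^{y} into the left-hand side.
Derivatives of the ansatz:
  u_x = 0
  u_y = A e^{y}
Term by term:
  u_x·u_y = 0
  (u_y)² = A^{2} e^{2 y}
So the left-hand side equals
  A^{2} e^{2 y}
This must equal f(x, y) = 4 e^{2 y} identically.
Matching coefficients of the independent functions:
  [e^{2 y}]:  A^{2} = 4
These equations allow (A) = (-2) or (2).
Impose the point condition(s):
  u(0, 0) = -2  ⟹  A = -2
Only A = -2 satisfies everything.
Hence u(x, y) = - 2 e^{y}.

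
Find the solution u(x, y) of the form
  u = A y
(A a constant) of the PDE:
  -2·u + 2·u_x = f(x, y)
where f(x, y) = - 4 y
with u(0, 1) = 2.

Answer: u(x, y) = 2 y

Derivation:
Substitute the ansatz u = A y into the left-hand side.
Derivatives of the ansatz:
  u_x = 0
Term by term:
  -2·u = - 2 A y
  2·u_x = 0
So the left-hand side equals
  - 2 A y
This must equal f(x, y) = - 4 y identically.
Matching coefficients of the independent functions:
  [y]:  - 2 A = -4
Solving: A = 2.
Check against the point condition:
  u(0, 1) = 2  ⟹  A = 2  ✓
Hence u(x, y) = 2 y.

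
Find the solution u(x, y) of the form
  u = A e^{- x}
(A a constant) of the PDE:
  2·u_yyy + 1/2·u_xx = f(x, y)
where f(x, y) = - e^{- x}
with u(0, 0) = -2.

Substitute the ansatz u = A e^{- x} into the left-hand side.
Derivatives of the ansatz:
  u_yyy = 0
  u_xx = A e^{- x}
Term by term:
  2·u_yyy = 0
  1/2·u_xx = \frac{A e^{- x}}{2}
So the left-hand side equals
  \frac{A e^{- x}}{2}
This must equal f(x, y) = - e^{- x} identically.
Matching coefficients of the independent functions:
  [e^{- x}]:  \frac{A}{2} = -1
Solving: A = -2.
Check against the point condition:
  u(0, 0) = -2  ⟹  A = -2  ✓
Hence u(x, y) = - 2 e^{- x}.

Answer: u(x, y) = - 2 e^{- x}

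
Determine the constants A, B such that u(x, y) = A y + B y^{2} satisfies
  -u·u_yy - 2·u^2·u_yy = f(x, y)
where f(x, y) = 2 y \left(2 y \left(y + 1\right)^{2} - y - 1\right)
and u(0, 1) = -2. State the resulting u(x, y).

Substitute the ansatz u = A y + B y^{2} into the left-hand side.
Derivatives of the ansatz:
  u_yy = 2 B
Term by term:
  -u·u_yy = - 2 A B y - 2 B^{2} y^{2}
  -2·u^2·u_yy = - 4 A^{2} B y^{2} - 8 A B^{2} y^{3} - 4 B^{3} y^{4}
So the left-hand side equals
  - 4 A^{2} B y^{2} - 8 A B^{2} y^{3} - 2 A B y - 4 B^{3} y^{4} - 2 B^{2} y^{2}
This must equal f(x, y) identically; expanded, f = 4 y^{4} + 8 y^{3} + 2 y^{2} - 2 y.
Matching coefficients of the independent functions:
  [y]:  - 2 A B = -2
  [y^{2}]:  - 4 A^{2} B - 2 B^{2} = 2
  [y^{3}]:  - 8 A B^{2} = 8
  [y^{4}]:  - 4 B^{3} = 4
Solving: A = -1, B = -1.
Check against the point condition:
  u(0, 1) = -2  ⟹  A + B = -2  ✓
Hence u(x, y) = - y^{2} - y.

Answer: u(x, y) = - y^{2} - y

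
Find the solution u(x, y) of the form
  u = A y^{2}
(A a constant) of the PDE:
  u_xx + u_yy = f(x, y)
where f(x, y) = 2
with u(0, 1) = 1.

Substitute the ansatz u = A y^{2} into the left-hand side.
Derivatives of the ansatz:
  u_xx = 0
  u_yy = 2 A
Term by term:
  u_xx = 0
  u_yy = 2 A
So the left-hand side equals
  2 A
This must equal f(x, y) = 2 identically.
Matching coefficients of the independent functions:
  [constant term]:  2 A = 2
Solving: A = 1.
Check against the point condition:
  u(0, 1) = 1  ⟹  A = 1  ✓
Hence u(x, y) = y^{2}.

Answer: u(x, y) = y^{2}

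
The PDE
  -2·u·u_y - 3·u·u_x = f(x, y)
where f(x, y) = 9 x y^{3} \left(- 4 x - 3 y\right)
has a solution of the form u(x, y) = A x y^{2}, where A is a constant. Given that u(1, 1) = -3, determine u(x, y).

Answer: u(x, y) = - 3 x y^{2}

Derivation:
Substitute the ansatz u = A x y^{2} into the left-hand side.
Derivatives of the ansatz:
  u_y = 2 A x y
  u_x = A y^{2}
Term by term:
  -2·u·u_y = - 4 A^{2} x^{2} y^{3}
  -3·u·u_x = - 3 A^{2} x y^{4}
So the left-hand side equals
  - 4 A^{2} x^{2} y^{3} - 3 A^{2} x y^{4}
This must equal f(x, y) identically; expanded, f = - 36 x^{2} y^{3} - 27 x y^{4}.
Matching coefficients of the independent functions:
  [x y^{4}]:  - 3 A^{2} = -27
  [x^{2} y^{3}]:  - 4 A^{2} = -36
These equations allow (A) = (-3) or (3).
Impose the point condition(s):
  u(1, 1) = -3  ⟹  A = -3
Only A = -3 satisfies everything.
Hence u(x, y) = - 3 x y^{2}.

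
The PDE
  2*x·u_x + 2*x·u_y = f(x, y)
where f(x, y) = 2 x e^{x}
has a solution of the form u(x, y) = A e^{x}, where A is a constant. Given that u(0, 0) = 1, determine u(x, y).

Substitute the ansatz u = A e^{x} into the left-hand side.
Derivatives of the ansatz:
  u_x = A e^{x}
  u_y = 0
Term by term:
  2*x·u_x = 2 A x e^{x}
  2*x·u_y = 0
So the left-hand side equals
  2 A x e^{x}
This must equal f(x, y) = 2 x e^{x} identically.
Matching coefficients of the independent functions:
  [x e^{x}]:  2 A = 2
Solving: A = 1.
Check against the point condition:
  u(0, 0) = 1  ⟹  A = 1  ✓
Hence u(x, y) = e^{x}.

Answer: u(x, y) = e^{x}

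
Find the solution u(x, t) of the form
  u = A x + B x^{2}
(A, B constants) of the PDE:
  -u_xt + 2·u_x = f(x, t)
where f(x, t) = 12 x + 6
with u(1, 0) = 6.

Answer: u(x, t) = 3 x^{2} + 3 x

Derivation:
Substitute the ansatz u = A x + B x^{2} into the left-hand side.
Derivatives of the ansatz:
  u_xt = 0
  u_x = A + 2 B x
Term by term:
  -u_xt = 0
  2·u_x = 2 A + 4 B x
So the left-hand side equals
  2 A + 4 B x
This must equal f(x, t) = 12 x + 6 identically.
Matching coefficients of the independent functions:
  [constant term]:  2 A = 6
  [x]:  4 B = 12
Solving: A = 3, B = 3.
Check against the point condition:
  u(1, 0) = 6  ⟹  A + B = 6  ✓
Hence u(x, t) = 3 x^{2} + 3 x.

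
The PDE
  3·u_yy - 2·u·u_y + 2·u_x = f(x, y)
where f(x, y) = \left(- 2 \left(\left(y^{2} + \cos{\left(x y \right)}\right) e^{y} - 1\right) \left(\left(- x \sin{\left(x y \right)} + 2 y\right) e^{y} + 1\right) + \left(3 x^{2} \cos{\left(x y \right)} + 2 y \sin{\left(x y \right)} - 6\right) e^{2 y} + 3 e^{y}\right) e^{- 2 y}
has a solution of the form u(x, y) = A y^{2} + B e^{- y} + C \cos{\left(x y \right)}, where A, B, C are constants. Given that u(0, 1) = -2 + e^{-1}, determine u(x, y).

Answer: u(x, y) = - y^{2} - \cos{\left(x y \right)} + e^{- y}

Derivation:
Substitute the ansatz u = A y^{2} + B e^{- y} + C \cos{\left(x y \right)} into the left-hand side.
Derivatives of the ansatz:
  u_yy = 2 A + B e^{- y} - C x^{2} \cos{\left(x y \right)}
  u_y = 2 A y - B e^{- y} - C x \sin{\left(x y \right)}
  u_x = - C y \sin{\left(x y \right)}
Term by term:
  3·u_yy = 6 A + 3 B e^{- y} - 3 C x^{2} \cos{\left(x y \right)}
  -2·u·u_y = - 4 A^{2} y^{3} + 2 A B y^{2} e^{- y} - 4 A B y e^{- y} + 2 A C x y^{2} \sin{\left(x y \right)} - 4 A C y \cos{\left(x y \right)} + 2 B^{2} e^{- 2 y} + 2 B C x e^{- y} \sin{\left(x y \right)} + 2 B C e^{- y} \cos{\left(x y \right)} + 2 C^{2} x \sin{\left(x y \right)} \cos{\left(x y \right)}
  2·u_x = - 2 C y \sin{\left(x y \right)}
So the left-hand side equals
  - 4 A^{2} y^{3} + 2 A B y^{2} e^{- y} - 4 A B y e^{- y} + 2 A C x y^{2} \sin{\left(x y \right)} - 4 A C y \cos{\left(x y \right)} + 6 A + 2 B^{2} e^{- 2 y} + 2 B C x e^{- y} \sin{\left(x y \right)} + 2 B C e^{- y} \cos{\left(x y \right)} + 3 B e^{- y} + 2 C^{2} x \sin{\left(x y \right)} \cos{\left(x y \right)} - 3 C x^{2} \cos{\left(x y \right)} - 2 C y \sin{\left(x y \right)}
This must equal f(x, y) identically; expanded, f = 3 x^{2} \cos{\left(x y \right)} + 2 x y^{2} \sin{\left(x y \right)} + 2 x \sin{\left(x y \right)} \cos{\left(x y \right)} - 2 x e^{- y} \sin{\left(x y \right)} - 4 y^{3} - 2 y^{2} e^{- y} + 2 y \sin{\left(x y \right)} - 4 y \cos{\left(x y \right)} + 4 y e^{- y} - 6 - 2 e^{- y} \cos{\left(x y \right)} + 3 e^{- y} + 2 e^{- 2 y}.
Matching coefficients of the independent functions:
  [constant term]:  6 A = -6
  [y^{3}]:  - 4 A^{2} = -4
  [x^{2} \cos{\left(x y \right)}]:  - 3 C = 3
  [y e^{- y}]:  - 4 A B = 4
  [y \sin{\left(x y \right)}]:  - 2 C = 2
  [y \cos{\left(x y \right)}]:  - 4 A C = -4
  [y^{2} e^{- y}]:  2 A B = -2
  [e^{- y} \cos{\left(x y \right)}, x e^{- y} \sin{\left(x y \right)}]:  2 B C = -2
  [x y^{2} \sin{\left(x y \right)}]:  2 A C = 2
  [x \sin{\left(x y \right)} \cos{\left(x y \right)}]:  2 C^{2} = 2
  [e^{- 2 y}]:  2 B^{2} = 2
  [e^{- y}]:  3 B = 3
Solving: A = -1, B = 1, C = -1.
Check against the point condition:
  u(0, 1) = -2 + e^{-1}  ⟹  A + \frac{B}{e} + C = -2 + e^{-1}  ✓
Hence u(x, y) = - y^{2} - \cos{\left(x y \right)} + e^{- y}.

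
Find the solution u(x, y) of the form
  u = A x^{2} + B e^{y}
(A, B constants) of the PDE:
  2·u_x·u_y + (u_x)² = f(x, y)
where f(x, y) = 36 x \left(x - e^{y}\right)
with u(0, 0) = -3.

Answer: u(x, y) = 3 x^{2} - 3 e^{y}

Derivation:
Substitute the ansatz u = A x^{2} + B e^{y} into the left-hand side.
Derivatives of the ansatz:
  u_x = 2 A x
  u_y = B e^{y}
Term by term:
  2·u_x·u_y = 4 A B x e^{y}
  (u_x)² = 4 A^{2} x^{2}
So the left-hand side equals
  4 A^{2} x^{2} + 4 A B x e^{y}
This must equal f(x, y) identically; expanded, f = 36 x^{2} - 36 x e^{y}.
Matching coefficients of the independent functions:
  [x^{2}]:  4 A^{2} = 36
  [x e^{y}]:  4 A B = -36
These equations allow (A, B) = (-3, 3) or (3, -3).
Impose the point condition(s):
  u(0, 0) = -3  ⟹  B = -3
Only A = 3, B = -3 satisfies everything.
Hence u(x, y) = 3 x^{2} - 3 e^{y}.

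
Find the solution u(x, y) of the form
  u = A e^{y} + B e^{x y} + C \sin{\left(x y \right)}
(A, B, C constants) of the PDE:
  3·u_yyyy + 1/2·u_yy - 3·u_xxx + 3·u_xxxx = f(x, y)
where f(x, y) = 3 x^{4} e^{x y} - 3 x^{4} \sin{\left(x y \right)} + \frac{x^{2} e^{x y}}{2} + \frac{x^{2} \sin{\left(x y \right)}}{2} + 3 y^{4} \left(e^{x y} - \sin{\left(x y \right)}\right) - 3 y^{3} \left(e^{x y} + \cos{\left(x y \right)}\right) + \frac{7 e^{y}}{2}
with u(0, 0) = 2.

Substitute the ansatz u = A e^{y} + B e^{x y} + C \sin{\left(x y \right)} into the left-hand side.
Derivatives of the ansatz:
  u_yyyy = A e^{y} + B x^{4} e^{x y} + C x^{4} \sin{\left(x y \right)}
  u_yy = A e^{y} + B x^{2} e^{x y} - C x^{2} \sin{\left(x y \right)}
  u_xxx = B y^{3} e^{x y} - C y^{3} \cos{\left(x y \right)}
  u_xxxx = B y^{4} e^{x y} + C y^{4} \sin{\left(x y \right)}
Term by term:
  3·u_yyyy = 3 A e^{y} + 3 B x^{4} e^{x y} + 3 C x^{4} \sin{\left(x y \right)}
  1/2·u_yy = \frac{A e^{y}}{2} + \frac{B x^{2} e^{x y}}{2} - \frac{C x^{2} \sin{\left(x y \right)}}{2}
  -3·u_xxx = - 3 B y^{3} e^{x y} + 3 C y^{3} \cos{\left(x y \right)}
  3·u_xxxx = 3 B y^{4} e^{x y} + 3 C y^{4} \sin{\left(x y \right)}
So the left-hand side equals
  \frac{7 A e^{y}}{2} + 3 B x^{4} e^{x y} + \frac{B x^{2} e^{x y}}{2} + 3 B y^{4} e^{x y} - 3 B y^{3} e^{x y} + 3 C x^{4} \sin{\left(x y \right)} - \frac{C x^{2} \sin{\left(x y \right)}}{2} + 3 C y^{4} \sin{\left(x y \right)} + 3 C y^{3} \cos{\left(x y \right)}
This must equal f(x, y) identically; expanded, f = 3 x^{4} e^{x y} - 3 x^{4} \sin{\left(x y \right)} + \frac{x^{2} e^{x y}}{2} + \frac{x^{2} \sin{\left(x y \right)}}{2} + 3 y^{4} e^{x y} - 3 y^{4} \sin{\left(x y \right)} - 3 y^{3} e^{x y} - 3 y^{3} \cos{\left(x y \right)} + \frac{7 e^{y}}{2}.
Matching coefficients of the independent functions:
  [x^{2} e^{x y}]:  \frac{B}{2} = \frac{1}{2}
  [x^{2} \sin{\left(x y \right)}]:  - \frac{C}{2} = \frac{1}{2}
  [x^{4} e^{x y}, y^{4} e^{x y}]:  3 B = 3
  [x^{4} \sin{\left(x y \right)}, y^{3} \cos{\left(x y \right)}, y^{4} \sin{\left(x y \right)}]:  3 C = -3
  [y^{3} e^{x y}]:  - 3 B = -3
  [e^{y}]:  \frac{7 A}{2} = \frac{7}{2}
Solving: A = 1, B = 1, C = -1.
Check against the point condition:
  u(0, 0) = 2  ⟹  A + B = 2  ✓
Hence u(x, y) = e^{y} + e^{x y} - \sin{\left(x y \right)}.

Answer: u(x, y) = e^{y} + e^{x y} - \sin{\left(x y \right)}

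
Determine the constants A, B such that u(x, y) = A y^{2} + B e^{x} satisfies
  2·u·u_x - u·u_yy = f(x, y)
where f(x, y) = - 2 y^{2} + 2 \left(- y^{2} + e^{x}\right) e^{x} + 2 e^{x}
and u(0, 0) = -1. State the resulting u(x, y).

Substitute the ansatz u = A y^{2} + B e^{x} into the left-hand side.
Derivatives of the ansatz:
  u_x = B e^{x}
  u_yy = 2 A
Term by term:
  2·u·u_x = 2 A B y^{2} e^{x} + 2 B^{2} e^{2 x}
  -u·u_yy = - 2 A^{2} y^{2} - 2 A B e^{x}
So the left-hand side equals
  - 2 A^{2} y^{2} + 2 A B y^{2} e^{x} - 2 A B e^{x} + 2 B^{2} e^{2 x}
This must equal f(x, y) identically; expanded, f = - 2 y^{2} e^{x} - 2 y^{2} + 2 e^{2 x} + 2 e^{x}.
Matching coefficients of the independent functions:
  [y^{2}]:  - 2 A^{2} = -2
  [y^{2} e^{x}]:  2 A B = -2
  [e^{x}]:  - 2 A B = 2
  [e^{2 x}]:  2 B^{2} = 2
These equations allow (A, B) = (-1, 1) or (1, -1).
Impose the point condition(s):
  u(0, 0) = -1  ⟹  B = -1
Only A = 1, B = -1 satisfies everything.
Hence u(x, y) = y^{2} - e^{x}.

Answer: u(x, y) = y^{2} - e^{x}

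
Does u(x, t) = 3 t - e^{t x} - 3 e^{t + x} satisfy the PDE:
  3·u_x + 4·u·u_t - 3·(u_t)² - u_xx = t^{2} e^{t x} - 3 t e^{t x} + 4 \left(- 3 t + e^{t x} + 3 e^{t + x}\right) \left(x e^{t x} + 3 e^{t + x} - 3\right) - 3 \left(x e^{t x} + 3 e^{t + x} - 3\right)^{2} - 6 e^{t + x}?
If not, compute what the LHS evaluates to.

Answer: Yes

Derivation:
Evaluate each term of the left-hand side for u = 3 t - e^{t x} - 3 e^{t + x}.
Derivatives:
  u_x = - t e^{t x} - 3 e^{t} e^{x}
  u_t = - x e^{t x} - 3 e^{t} e^{x} + 3
  u_xx = - t^{2} e^{t x} - 3 e^{t} e^{x}
Terms:
  3·u_x = - 3 t e^{t x} - 9 e^{t + x}
  4·u·u_t = 4 \left(- 3 t + e^{t x} + 3 e^{t + x}\right) \left(x e^{t x} + 3 e^{t + x} - 3\right)
  -3·(u_t)² = - 3 \left(x e^{t x} + 3 e^{t + x} - 3\right)^{2}
  -u_xx = t^{2} e^{t x} + 3 e^{t + x}
Sum: LHS = t^{2} e^{t x} - 3 t e^{t x} + 4 \left(- 3 t + e^{t x} + 3 e^{t + x}\right) \left(x e^{t x} + 3 e^{t + x} - 3\right) - 3 \left(x e^{t x} + 3 e^{t + x} - 3\right)^{2} - 6 e^{t + x}
This is exactly the given right-hand side, so u is a solution.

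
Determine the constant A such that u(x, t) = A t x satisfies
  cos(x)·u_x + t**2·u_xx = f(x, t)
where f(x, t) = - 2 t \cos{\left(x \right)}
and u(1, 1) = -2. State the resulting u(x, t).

Substitute the ansatz u = A t x into the left-hand side.
Derivatives of the ansatz:
  u_x = A t
  u_xx = 0
Term by term:
  cos(x)·u_x = A t \cos{\left(x \right)}
  t**2·u_xx = 0
So the left-hand side equals
  A t \cos{\left(x \right)}
This must equal f(x, t) = - 2 t \cos{\left(x \right)} identically.
Matching coefficients of the independent functions:
  [t \cos{\left(x \right)}]:  A = -2
Solving: A = -2.
Check against the point condition:
  u(1, 1) = -2  ⟹  A = -2  ✓
Hence u(x, t) = - 2 t x.

Answer: u(x, t) = - 2 t x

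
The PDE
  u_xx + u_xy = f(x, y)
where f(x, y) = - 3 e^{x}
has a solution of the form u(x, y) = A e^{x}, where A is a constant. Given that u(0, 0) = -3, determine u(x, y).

Substitute the ansatz u = A e^{x} into the left-hand side.
Derivatives of the ansatz:
  u_xx = A e^{x}
  u_xy = 0
Term by term:
  u_xx = A e^{x}
  u_xy = 0
So the left-hand side equals
  A e^{x}
This must equal f(x, y) = - 3 e^{x} identically.
Matching coefficients of the independent functions:
  [e^{x}]:  A = -3
Solving: A = -3.
Check against the point condition:
  u(0, 0) = -3  ⟹  A = -3  ✓
Hence u(x, y) = - 3 e^{x}.

Answer: u(x, y) = - 3 e^{x}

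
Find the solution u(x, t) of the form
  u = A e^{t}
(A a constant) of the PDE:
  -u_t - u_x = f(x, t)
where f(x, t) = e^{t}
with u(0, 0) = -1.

Substitute the ansatz u = A e^{t} into the left-hand side.
Derivatives of the ansatz:
  u_t = A e^{t}
  u_x = 0
Term by term:
  -u_t = - A e^{t}
  -u_x = 0
So the left-hand side equals
  - A e^{t}
This must equal f(x, t) = e^{t} identically.
Matching coefficients of the independent functions:
  [e^{t}]:  - A = 1
Solving: A = -1.
Check against the point condition:
  u(0, 0) = -1  ⟹  A = -1  ✓
Hence u(x, t) = - e^{t}.

Answer: u(x, t) = - e^{t}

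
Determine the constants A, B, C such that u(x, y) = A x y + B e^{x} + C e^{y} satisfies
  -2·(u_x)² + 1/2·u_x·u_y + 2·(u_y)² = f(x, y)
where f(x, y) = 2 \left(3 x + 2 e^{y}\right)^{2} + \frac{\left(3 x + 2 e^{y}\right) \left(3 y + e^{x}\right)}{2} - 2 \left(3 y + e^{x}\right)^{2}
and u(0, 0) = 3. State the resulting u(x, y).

Substitute the ansatz u = A x y + B e^{x} + C e^{y} into the left-hand side.
Derivatives of the ansatz:
  u_x = A y + B e^{x}
  u_y = A x + C e^{y}
Term by term:
  -2·(u_x)² = - 2 A^{2} y^{2} - 4 A B y e^{x} - 2 B^{2} e^{2 x}
  1/2·u_x·u_y = \frac{A^{2} x y}{2} + \frac{A B x e^{x}}{2} + \frac{A C y e^{y}}{2} + \frac{B C e^{x} e^{y}}{2}
  2·(u_y)² = 2 A^{2} x^{2} + 4 A C x e^{y} + 2 C^{2} e^{2 y}
So the left-hand side equals
  2 A^{2} x^{2} + \frac{A^{2} x y}{2} - 2 A^{2} y^{2} + \frac{A B x e^{x}}{2} - 4 A B y e^{x} + 4 A C x e^{y} + \frac{A C y e^{y}}{2} - 2 B^{2} e^{2 x} + \frac{B C e^{x} e^{y}}{2} + 2 C^{2} e^{2 y}
This must equal f(x, y) identically; expanded, f = 18 x^{2} + \frac{9 x y}{2} + \frac{3 x e^{x}}{2} + 24 x e^{y} - 18 y^{2} - 12 y e^{x} + 3 y e^{y} - 2 e^{2 x} + e^{x} e^{y} + 8 e^{2 y}.
Matching coefficients of the independent functions:
  [x^{2}]:  2 A^{2} = 18
  [y^{2}]:  - 2 A^{2} = -18
  [x y]:  \frac{A^{2}}{2} = \frac{9}{2}
  [x e^{x}]:  \frac{A B}{2} = \frac{3}{2}
  [x e^{y}]:  4 A C = 24
  [y e^{x}]:  - 4 A B = -12
  [y e^{y}]:  \frac{A C}{2} = 3
  [e^{x} e^{y}]:  \frac{B C}{2} = 1
  [e^{2 x}]:  - 2 B^{2} = -2
  [e^{2 y}]:  2 C^{2} = 8
These equations allow (A, B, C) = (-3, -1, -2) or (3, 1, 2).
Impose the point condition(s):
  u(0, 0) = 3  ⟹  B + C = 3
Only A = 3, B = 1, C = 2 satisfies everything.
Hence u(x, y) = 3 x y + e^{x} + 2 e^{y}.

Answer: u(x, y) = 3 x y + e^{x} + 2 e^{y}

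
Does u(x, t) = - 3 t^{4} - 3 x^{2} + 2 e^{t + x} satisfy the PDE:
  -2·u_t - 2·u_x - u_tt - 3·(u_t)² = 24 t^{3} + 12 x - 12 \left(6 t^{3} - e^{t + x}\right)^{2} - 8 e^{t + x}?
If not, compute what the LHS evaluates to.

Answer: No, the LHS evaluates to 24 t^{3} + 36 t^{2} + 12 x - 12 \left(6 t^{3} - e^{t + x}\right)^{2} - 10 e^{t + x}

Derivation:
Evaluate each term of the left-hand side for u = - 3 t^{4} - 3 x^{2} + 2 e^{t + x}.
Derivatives:
  u_t = - 12 t^{3} + 2 e^{t} e^{x}
  u_x = - 6 x + 2 e^{t} e^{x}
  u_tt = - 36 t^{2} + 2 e^{t} e^{x}
Terms:
  -2·u_t = 24 t^{3} - 4 e^{t + x}
  -2·u_x = 12 x - 4 e^{t + x}
  -u_tt = 36 t^{2} - 2 e^{t + x}
  -3·(u_t)² = - 12 \left(6 t^{3} - e^{t + x}\right)^{2}
Sum: LHS = 24 t^{3} + 36 t^{2} + 12 x - 12 \left(6 t^{3} - e^{t + x}\right)^{2} - 10 e^{t + x}
Given right-hand side: 24 t^{3} + 12 x - 12 \left(6 t^{3} - e^{t + x}\right)^{2} - 8 e^{t + x}. Difference LHS − RHS = 36 t^{2} - 2 e^{t + x} ≠ 0, so u is not a solution.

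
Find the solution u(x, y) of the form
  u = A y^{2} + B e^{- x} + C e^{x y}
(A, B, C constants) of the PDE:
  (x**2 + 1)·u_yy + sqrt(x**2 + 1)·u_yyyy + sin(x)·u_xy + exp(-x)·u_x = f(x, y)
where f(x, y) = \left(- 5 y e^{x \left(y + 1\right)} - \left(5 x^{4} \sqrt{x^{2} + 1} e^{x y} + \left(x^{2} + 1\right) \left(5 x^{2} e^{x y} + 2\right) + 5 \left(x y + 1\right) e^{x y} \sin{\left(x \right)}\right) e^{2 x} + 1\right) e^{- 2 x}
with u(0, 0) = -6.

Substitute the ansatz u = A y^{2} + B e^{- x} + C e^{x y} into the left-hand side.
Derivatives of the ansatz:
  u_yy = 2 A + C x^{2} e^{x y}
  u_yyyy = C x^{4} e^{x y}
  u_xy = C x y e^{x y} + C e^{x y}
  u_x = - B e^{- x} + C y e^{x y}
Term by term:
  (x**2 + 1)·u_yy = 2 A x^{2} + 2 A + C x^{4} e^{x y} + C x^{2} e^{x y}
  sqrt(x**2 + 1)·u_yyyy = C x^{4} \sqrt{x^{2} + 1} e^{x y}
  sin(x)·u_xy = C x y e^{x y} \sin{\left(x \right)} + C e^{x y} \sin{\left(x \right)}
  exp(-x)·u_x = - B e^{- 2 x} + C y e^{- x} e^{x y}
So the left-hand side equals
  2 A x^{2} + 2 A - B e^{- 2 x} + C x^{4} \sqrt{x^{2} + 1} e^{x y} + C x^{4} e^{x y} + C x^{2} e^{x y} + C x y e^{x y} \sin{\left(x \right)} + C y e^{- x} e^{x y} + C e^{x y} \sin{\left(x \right)}
This must equal f(x, y) identically; expanded, f = - 5 x^{4} \sqrt{x^{2} + 1} e^{x y} - 5 x^{4} e^{x y} - 5 x^{2} e^{x y} - 2 x^{2} - 5 x y e^{x y} \sin{\left(x \right)} - 5 y e^{- x} e^{x y} - 5 e^{x y} \sin{\left(x \right)} - 2 + e^{- 2 x}.
Matching coefficients of the independent functions:
  [constant term, x^{2}]:  2 A = -2
  [x^{2} e^{x y}, x^{4} e^{x y}, e^{x y} \sin{\left(x \right)}, x^{4} \sqrt{x^{2} + 1} e^{x y}, …]:  C = -5
  [e^{- 2 x}]:  - B = 1
Solving: A = -1, B = -1, C = -5.
Check against the point condition:
  u(0, 0) = -6  ⟹  B + C = -6  ✓
Hence u(x, y) = - y^{2} - 5 e^{x y} - e^{- x}.

Answer: u(x, y) = - y^{2} - 5 e^{x y} - e^{- x}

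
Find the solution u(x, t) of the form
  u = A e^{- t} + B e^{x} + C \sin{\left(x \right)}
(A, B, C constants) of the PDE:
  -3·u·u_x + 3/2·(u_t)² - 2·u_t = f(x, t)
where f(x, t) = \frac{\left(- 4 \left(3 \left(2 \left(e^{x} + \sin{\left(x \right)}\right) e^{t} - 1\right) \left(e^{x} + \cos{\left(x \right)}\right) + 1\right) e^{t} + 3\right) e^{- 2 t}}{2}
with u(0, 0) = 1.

Substitute the ansatz u = A e^{- t} + B e^{x} + C \sin{\left(x \right)} into the left-hand side.
Derivatives of the ansatz:
  u_x = B e^{x} + C \cos{\left(x \right)}
  u_t = - A e^{- t}
Term by term:
  -3·u·u_x = - 3 A B e^{- t} e^{x} - 3 A C e^{- t} \cos{\left(x \right)} - 3 B^{2} e^{2 x} - 3 B C e^{x} \sin{\left(x \right)} - 3 B C e^{x} \cos{\left(x \right)} - 3 C^{2} \sin{\left(x \right)} \cos{\left(x \right)}
  3/2·(u_t)² = \frac{3 A^{2} e^{- 2 t}}{2}
  -2·u_t = 2 A e^{- t}
So the left-hand side equals
  \frac{3 A^{2} e^{- 2 t}}{2} - 3 A B e^{- t} e^{x} - 3 A C e^{- t} \cos{\left(x \right)} + 2 A e^{- t} - 3 B^{2} e^{2 x} - 3 B C e^{x} \sin{\left(x \right)} - 3 B C e^{x} \cos{\left(x \right)} - 3 C^{2} \sin{\left(x \right)} \cos{\left(x \right)}
This must equal f(x, t) identically; expanded, f = - 12 e^{2 x} - 12 e^{x} \sin{\left(x \right)} - 12 e^{x} \cos{\left(x \right)} - 12 \sin{\left(x \right)} \cos{\left(x \right)} + 6 e^{- t} e^{x} + 6 e^{- t} \cos{\left(x \right)} - 2 e^{- t} + \frac{3 e^{- 2 t}}{2}.
Matching coefficients of the independent functions:
  [e^{- t} e^{x}]:  - 3 A B = 6
  [e^{- t} \cos{\left(x \right)}]:  - 3 A C = 6
  [e^{x} \sin{\left(x \right)}, e^{x} \cos{\left(x \right)}]:  - 3 B C = -12
  [\sin{\left(x \right)} \cos{\left(x \right)}]:  - 3 C^{2} = -12
  [e^{- 2 t}]:  \frac{3 A^{2}}{2} = \frac{3}{2}
  [e^{- t}]:  2 A = -2
  [e^{2 x}]:  - 3 B^{2} = -12
Solving: A = -1, B = 2, C = 2.
Check against the point condition:
  u(0, 0) = 1  ⟹  A + B = 1  ✓
Hence u(x, t) = 2 e^{x} + 2 \sin{\left(x \right)} - e^{- t}.

Answer: u(x, t) = 2 e^{x} + 2 \sin{\left(x \right)} - e^{- t}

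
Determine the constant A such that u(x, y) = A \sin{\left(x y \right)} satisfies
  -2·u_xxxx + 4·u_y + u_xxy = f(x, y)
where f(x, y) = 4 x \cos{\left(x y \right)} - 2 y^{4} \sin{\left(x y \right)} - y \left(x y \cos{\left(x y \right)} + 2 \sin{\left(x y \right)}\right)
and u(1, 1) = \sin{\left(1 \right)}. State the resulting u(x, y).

Substitute the ansatz u = A \sin{\left(x y \right)} into the left-hand side.
Derivatives of the ansatz:
  u_xxxx = A y^{4} \sin{\left(x y \right)}
  u_y = A x \cos{\left(x y \right)}
  u_xxy = - A x y^{2} \cos{\left(x y \right)} - 2 A y \sin{\left(x y \right)}
Term by term:
  -2·u_xxxx = - 2 A y^{4} \sin{\left(x y \right)}
  4·u_y = 4 A x \cos{\left(x y \right)}
  u_xxy = - A x y^{2} \cos{\left(x y \right)} - 2 A y \sin{\left(x y \right)}
So the left-hand side equals
  - A x y^{2} \cos{\left(x y \right)} + 4 A x \cos{\left(x y \right)} - 2 A y^{4} \sin{\left(x y \right)} - 2 A y \sin{\left(x y \right)}
This must equal f(x, y) identically; expanded, f = - x y^{2} \cos{\left(x y \right)} + 4 x \cos{\left(x y \right)} - 2 y^{4} \sin{\left(x y \right)} - 2 y \sin{\left(x y \right)}.
Matching coefficients of the independent functions:
  [x \cos{\left(x y \right)}]:  4 A = 4
  [y \sin{\left(x y \right)}, y^{4} \sin{\left(x y \right)}]:  - 2 A = -2
  [x y^{2} \cos{\left(x y \right)}]:  - A = -1
Solving: A = 1.
Check against the point condition:
  u(1, 1) = \sin{\left(1 \right)}  ⟹  A \sin{\left(1 \right)} = \sin{\left(1 \right)}  ✓
Hence u(x, y) = \sin{\left(x y \right)}.

Answer: u(x, y) = \sin{\left(x y \right)}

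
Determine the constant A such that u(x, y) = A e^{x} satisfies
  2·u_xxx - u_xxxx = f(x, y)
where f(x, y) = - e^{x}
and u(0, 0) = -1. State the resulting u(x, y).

Substitute the ansatz u = A e^{x} into the left-hand side.
Derivatives of the ansatz:
  u_xxx = A e^{x}
  u_xxxx = A e^{x}
Term by term:
  2·u_xxx = 2 A e^{x}
  -u_xxxx = - A e^{x}
So the left-hand side equals
  A e^{x}
This must equal f(x, y) = - e^{x} identically.
Matching coefficients of the independent functions:
  [e^{x}]:  A = -1
Solving: A = -1.
Check against the point condition:
  u(0, 0) = -1  ⟹  A = -1  ✓
Hence u(x, y) = - e^{x}.

Answer: u(x, y) = - e^{x}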